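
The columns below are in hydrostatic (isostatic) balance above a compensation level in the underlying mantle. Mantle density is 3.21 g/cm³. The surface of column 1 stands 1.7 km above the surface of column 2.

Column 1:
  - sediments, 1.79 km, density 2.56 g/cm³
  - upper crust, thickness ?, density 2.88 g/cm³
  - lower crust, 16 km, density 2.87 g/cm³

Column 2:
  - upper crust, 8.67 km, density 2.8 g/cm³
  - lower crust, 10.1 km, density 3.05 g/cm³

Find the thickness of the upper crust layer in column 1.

Take the compensation level at the base of the deeper column (depth z_c below the surface of column 1) and equate Σ ρ_i t_i down to z_c; mantle fills any gap and the z_c terms cancel.
Column 1: 1.79×2.56 + x×2.88 + 16×2.87 + (z_c − 17.79 − x)×3.21
Column 2: 1.7×0 + 8.67×2.8 + 10.1×3.05 + (z_c − 1.7 − 18.77)×3.21
The z_c×3.21 term appears on both sides and cancels. Collect the known terms of each column as K = Σ(ρt)_known − 3.21 × (depth of known layers): K_1 = 50.5024 − 3.21×17.79 = −6.6035; K_2 = 55.081 − 3.21×(1.7 + 18.77) = −10.6277.
Balance: K_1 − x×(3.21 − 2.88) = K_2, so x = (K_1 − K_2)/(3.21 − 2.88) = 4.0242/0.33 = 12.2 km.

12.2 km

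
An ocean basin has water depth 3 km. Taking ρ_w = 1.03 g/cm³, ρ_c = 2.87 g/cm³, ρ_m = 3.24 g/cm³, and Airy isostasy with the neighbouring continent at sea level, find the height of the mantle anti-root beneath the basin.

Balancing pressure at the compensation depth: replacing crust with seawater at the top is compensated by replacing crust with mantle at the base: d (ρ_c − ρ_w) = a (ρ_m − ρ_c).
a = d (ρ_c − ρ_w)/(ρ_m − ρ_c) = 3 km × 1.84/0.37 = 14.9 km.

14.9 km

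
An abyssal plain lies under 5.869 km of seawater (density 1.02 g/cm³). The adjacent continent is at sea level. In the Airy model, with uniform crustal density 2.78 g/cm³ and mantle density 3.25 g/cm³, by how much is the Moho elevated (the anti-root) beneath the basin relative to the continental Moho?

In Airy isostatic equilibrium: replacing crust with seawater at the top is compensated by replacing crust with mantle at the base: d (ρ_c − ρ_w) = a (ρ_m − ρ_c).
a = d (ρ_c − ρ_w)/(ρ_m − ρ_c) = 5.869 km × 1.76/0.47 = 22 km.

22 km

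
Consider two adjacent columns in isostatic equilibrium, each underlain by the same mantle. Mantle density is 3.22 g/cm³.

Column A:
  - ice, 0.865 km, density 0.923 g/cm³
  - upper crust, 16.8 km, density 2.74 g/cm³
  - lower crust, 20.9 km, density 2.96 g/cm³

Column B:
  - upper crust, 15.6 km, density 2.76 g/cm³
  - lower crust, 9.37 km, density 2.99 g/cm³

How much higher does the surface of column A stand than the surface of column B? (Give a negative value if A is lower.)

For any compensation level in the mantle, the mantle terms cancel and isostasy reduces to e = (Σt_A − Σt_B) − (Σ(ρt)_A − Σ(ρt)_B) / ρ_m.
Σt_A = 38.565 km; Σt_B = 24.97 km; Σ(ρt)_A = 108.694395; Σ(ρt)_B = 71.0723 (in km·g/cm³).
e = (38.565 − 24.97) − (108.694395 − 71.0723) / 3.22 = 1.91 km.

1.91 km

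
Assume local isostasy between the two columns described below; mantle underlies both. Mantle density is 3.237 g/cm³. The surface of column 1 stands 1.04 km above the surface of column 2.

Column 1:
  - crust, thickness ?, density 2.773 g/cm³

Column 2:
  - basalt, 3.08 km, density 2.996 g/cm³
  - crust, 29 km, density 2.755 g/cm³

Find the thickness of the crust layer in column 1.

39 km

Take the compensation level at the base of the deeper column (depth z_c below the surface of column 1) and equate Σ ρ_i t_i down to z_c; mantle fills any gap and the z_c terms cancel.
Column 1: x×2.773 + (z_c − 0 − x)×3.237
Column 2: 1.04×0 + 3.08×2.996 + 29×2.755 + (z_c − 1.04 − 32.08)×3.237
The z_c×3.237 term appears on both sides and cancels. Collect the known terms of each column as K = Σ(ρt)_known − 3.237 × (depth of known layers): K_1 = 0 − 3.237×0 = 0; K_2 = 89.12268 − 3.237×(1.04 + 32.08) = −18.08676.
Balance: K_1 − x×(3.237 − 2.773) = K_2, so x = (K_1 − K_2)/(3.237 − 2.773) = 18.0868/0.464 = 39 km.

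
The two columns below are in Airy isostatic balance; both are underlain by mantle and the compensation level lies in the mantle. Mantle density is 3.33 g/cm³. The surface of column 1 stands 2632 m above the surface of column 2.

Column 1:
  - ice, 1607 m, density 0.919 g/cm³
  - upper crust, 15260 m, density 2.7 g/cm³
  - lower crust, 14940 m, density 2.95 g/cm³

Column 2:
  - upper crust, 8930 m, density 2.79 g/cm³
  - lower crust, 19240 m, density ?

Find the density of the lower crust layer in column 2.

Take the compensation level at the base of the deeper column (depth z_c below the surface of column 1) and equate Σ ρ_i t_i down to z_c; mantle fills any gap and the z_c terms cancel.
Column 1: 1607×0.919 + 15260×2.7 + 14940×2.95 + (z_c − 31807)×3.33
Column 2: 2632×0 + 8930×2.79 + 19240×ρ + (z_c − 2632 − 28170)×3.33
The z_c×3.33 term appears on both sides and cancels. Collect the known terms of each column as K = Σ(ρt)_known − 3.33 × (depth of known layers): K_1 = 86751.833 − 3.33×31807 = −19165.477; K_2 = 24914.7 − 3.33×(2632 + 28170) = −77655.96.
Balance: K_1 = K_2 + 19240×ρ, so ρ = (K_1 − K_2)/19240 = 58490.5/19240 = 3.04 g/cm³.

3.04 g/cm³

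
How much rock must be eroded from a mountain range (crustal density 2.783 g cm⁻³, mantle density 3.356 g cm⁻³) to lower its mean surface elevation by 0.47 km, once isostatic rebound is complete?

Net drop Δ = e − u = e − e ρ_c/ρ_m = e (ρ_m − ρ_c)/ρ_m.
e = Δ ρ_m/(ρ_m − ρ_c) = 0.47 km × 3.356/0.573 = 2.75 km.

2.75 km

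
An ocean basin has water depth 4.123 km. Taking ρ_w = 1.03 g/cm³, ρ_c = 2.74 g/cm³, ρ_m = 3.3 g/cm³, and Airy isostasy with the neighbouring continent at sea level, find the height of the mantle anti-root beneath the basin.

Isostatic balance requires: replacing crust with seawater at the top is compensated by replacing crust with mantle at the base: d (ρ_c − ρ_w) = a (ρ_m − ρ_c).
a = d (ρ_c − ρ_w)/(ρ_m − ρ_c) = 4.123 km × 1.71/0.56 = 12.6 km.

12.6 km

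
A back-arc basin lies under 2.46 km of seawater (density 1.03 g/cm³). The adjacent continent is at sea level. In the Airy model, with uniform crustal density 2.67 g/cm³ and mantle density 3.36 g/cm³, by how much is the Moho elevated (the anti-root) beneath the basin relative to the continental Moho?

Balancing pressure at the compensation depth: replacing crust with seawater at the top is compensated by replacing crust with mantle at the base: d (ρ_c − ρ_w) = a (ρ_m − ρ_c).
a = d (ρ_c − ρ_w)/(ρ_m − ρ_c) = 2.46 km × 1.64/0.69 = 5.85 km.

5.85 km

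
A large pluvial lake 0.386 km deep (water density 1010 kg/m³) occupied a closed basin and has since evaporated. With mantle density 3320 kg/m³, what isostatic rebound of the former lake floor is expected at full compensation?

0.117 km

u = d ρ_w/ρ_m = 0.386 km × 1010/3320 = 0.117 km.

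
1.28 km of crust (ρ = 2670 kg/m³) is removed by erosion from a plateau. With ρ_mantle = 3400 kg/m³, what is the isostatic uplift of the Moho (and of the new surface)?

Unloading: uplift u = e ρ_c/ρ_m = 1.28 km × 2670/3400 = 1.01 km.

1.01 km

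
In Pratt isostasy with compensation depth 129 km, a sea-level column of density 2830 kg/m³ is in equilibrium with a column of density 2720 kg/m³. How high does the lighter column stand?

5.22 km

ρ_ref D = ρ (D + h) → h = D (ρ_ref − ρ)/ρ.
h = 129 km × (2830 − 2720)/2720 = 5.22 km.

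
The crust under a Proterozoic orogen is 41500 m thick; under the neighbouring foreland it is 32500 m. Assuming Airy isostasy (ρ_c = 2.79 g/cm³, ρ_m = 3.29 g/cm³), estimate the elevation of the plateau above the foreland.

Excess crust Δ = 41500 m − 32500 m = 9000 m, split between elevation h and root r with h + r = Δ.
Airy balance ρ_c h = (ρ_m − ρ_c) r gives r = h ρ_c/(ρ_m − ρ_c), so h (1 + ρ_c/(ρ_m − ρ_c)) = Δ, i.e. h = Δ (ρ_m − ρ_c)/ρ_m.
h = 9000 m × 0.5/3.29 = 1370 m.

1370 m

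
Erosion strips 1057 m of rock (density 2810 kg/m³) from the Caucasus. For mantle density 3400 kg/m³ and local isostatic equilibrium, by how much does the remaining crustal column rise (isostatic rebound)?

874 m

Unloading: uplift u = e ρ_c/ρ_m = 1057 m × 2810/3400 = 874 m.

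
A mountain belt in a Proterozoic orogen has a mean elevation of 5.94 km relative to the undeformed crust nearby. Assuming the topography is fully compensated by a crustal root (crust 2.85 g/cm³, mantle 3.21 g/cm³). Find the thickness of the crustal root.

Balancing pressure at the compensation depth: the weight of the topography is balanced by the buoyancy of the root, ρ_c h = (ρ_m − ρ_c) r.
r = h · ρ_c / (ρ_m − ρ_c) = 5.94 km × 2.85 / (3.21 − 2.85) = 47 km.

47 km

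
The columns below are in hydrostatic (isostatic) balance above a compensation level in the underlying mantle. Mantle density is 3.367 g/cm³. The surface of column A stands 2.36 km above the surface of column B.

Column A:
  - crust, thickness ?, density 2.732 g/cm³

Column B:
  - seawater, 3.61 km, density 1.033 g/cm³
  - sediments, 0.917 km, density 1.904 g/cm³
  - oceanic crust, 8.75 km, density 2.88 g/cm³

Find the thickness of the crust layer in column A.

34.6 km

Take the compensation level at the base of the deeper column (depth z_c below the surface of column A) and equate Σ ρ_i t_i down to z_c; mantle fills any gap and the z_c terms cancel.
Column A: x×2.732 + (z_c − 0 − x)×3.367
Column B: 2.36×0 + 3.61×1.033 + 0.917×1.904 + 8.75×2.88 + (z_c − 2.36 − 13.277)×3.367
The z_c×3.367 term appears on both sides and cancels. Collect the known terms of each column as K = Σ(ρt)_known − 3.367 × (depth of known layers): K_A = 0 − 3.367×0 = 0; K_B = 30.675098 − 3.367×(2.36 + 13.277) = −21.974681.
Balance: K_A − x×(3.367 − 2.732) = K_B, so x = (K_A − K_B)/(3.367 − 2.732) = 21.9747/0.635 = 34.6 km.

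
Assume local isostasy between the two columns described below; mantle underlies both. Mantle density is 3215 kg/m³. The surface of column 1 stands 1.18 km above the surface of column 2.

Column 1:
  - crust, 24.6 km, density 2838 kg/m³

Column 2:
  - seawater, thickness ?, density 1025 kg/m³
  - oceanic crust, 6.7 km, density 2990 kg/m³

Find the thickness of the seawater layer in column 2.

1.81 km

Take the compensation level at the base of the deeper column (depth z_c below the surface of column 1) and equate Σ ρ_i t_i down to z_c; mantle fills any gap and the z_c terms cancel.
Column 1: 24.6×2838 + (z_c − 24.6)×3215
Column 2: 1.18×0 + x×1025 + 6.7×2990 + (z_c − 1.18 − 6.7 − x)×3215
The z_c×3215 term appears on both sides and cancels. Collect the known terms of each column as K = Σ(ρt)_known − 3215 × (depth of known layers): K_1 = 69814.8 − 3215×24.6 = −9274.2; K_2 = 20033 − 3215×(1.18 + 6.7) = −5301.2.
Balance: K_1 = K_2 − x×(3215 − 1025), so x = (K_2 − K_1)/(3215 − 1025) = 3973/2190 = 1.81 km.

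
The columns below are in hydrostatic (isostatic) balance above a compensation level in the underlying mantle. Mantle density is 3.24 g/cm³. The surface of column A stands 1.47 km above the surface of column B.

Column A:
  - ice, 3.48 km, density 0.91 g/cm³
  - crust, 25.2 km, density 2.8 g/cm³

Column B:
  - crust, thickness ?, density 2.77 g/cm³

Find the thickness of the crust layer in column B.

30.7 km

Take the compensation level at the base of the deeper column (depth z_c below the surface of column A) and equate Σ ρ_i t_i down to z_c; mantle fills any gap and the z_c terms cancel.
Column A: 3.48×0.91 + 25.2×2.8 + (z_c − 28.68)×3.24
Column B: 1.47×0 + x×2.77 + (z_c − 1.47 − 0 − x)×3.24
The z_c×3.24 term appears on both sides and cancels. Collect the known terms of each column as K = Σ(ρt)_known − 3.24 × (depth of known layers): K_A = 73.7268 − 3.24×28.68 = −19.1964; K_B = 0 − 3.24×(1.47 + 0) = −4.7628.
Balance: K_A = K_B − x×(3.24 − 2.77), so x = (K_B − K_A)/(3.24 − 2.77) = 14.4336/0.47 = 30.7 km.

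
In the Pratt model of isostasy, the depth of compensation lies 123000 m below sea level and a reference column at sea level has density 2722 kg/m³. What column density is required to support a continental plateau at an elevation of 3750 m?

2640 kg/m³

Pratt balance: ρ_ref D = ρ (D + h).
ρ = ρ_ref D/(D + h) = 2722 × 123000 m/(123000 m + 3750 m) = 2640 kg/m³.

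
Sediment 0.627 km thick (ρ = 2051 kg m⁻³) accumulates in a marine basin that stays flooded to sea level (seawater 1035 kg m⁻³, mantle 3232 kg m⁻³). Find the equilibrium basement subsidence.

Submarine loading: the sediment displaces seawater, and the subsidence is in turn flooded, so s (ρ_m − ρ_w) = t (ρ_sed − ρ_w).
s = 0.627 km × (2051 − 1035) / (3232 − 1035) = 0.29 km.

0.29 km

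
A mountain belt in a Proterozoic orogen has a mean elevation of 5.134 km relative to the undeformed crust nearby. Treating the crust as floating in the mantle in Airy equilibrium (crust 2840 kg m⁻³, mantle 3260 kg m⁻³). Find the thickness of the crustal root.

34.7 km

For local isostatic compensation: the weight of the topography is balanced by the buoyancy of the root, ρ_c h = (ρ_m − ρ_c) r.
r = h · ρ_c / (ρ_m − ρ_c) = 5.134 km × 2840 / (3260 − 2840) = 34.7 km.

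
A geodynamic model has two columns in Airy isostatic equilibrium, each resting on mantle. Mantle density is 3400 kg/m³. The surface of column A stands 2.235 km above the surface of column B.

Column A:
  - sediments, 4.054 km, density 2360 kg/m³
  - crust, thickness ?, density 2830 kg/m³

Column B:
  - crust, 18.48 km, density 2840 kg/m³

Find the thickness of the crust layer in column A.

24.1 km

Take the compensation level at the base of the deeper column (depth z_c below the surface of column A) and equate Σ ρ_i t_i down to z_c; mantle fills any gap and the z_c terms cancel.
Column A: 4.054×2360 + x×2830 + (z_c − 4.054 − x)×3400
Column B: 2.235×0 + 18.48×2840 + (z_c − 2.235 − 18.48)×3400
The z_c×3400 term appears on both sides and cancels. Collect the known terms of each column as K = Σ(ρt)_known − 3400 × (depth of known layers): K_A = 9567.44 − 3400×4.054 = −4216.16; K_B = 52483.2 − 3400×(2.235 + 18.48) = −17947.8.
Balance: K_A − x×(3400 − 2830) = K_B, so x = (K_A − K_B)/(3400 − 2830) = 13731.6/570 = 24.1 km.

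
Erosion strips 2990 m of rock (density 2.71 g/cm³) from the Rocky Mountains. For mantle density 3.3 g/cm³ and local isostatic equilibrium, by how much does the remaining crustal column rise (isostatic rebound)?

2460 m

Unloading: uplift u = e ρ_c/ρ_m = 2990 m × 2.71/3.3 = 2460 m.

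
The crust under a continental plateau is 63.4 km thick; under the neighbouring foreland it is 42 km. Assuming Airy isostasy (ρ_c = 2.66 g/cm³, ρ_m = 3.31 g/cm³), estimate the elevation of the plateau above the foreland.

Excess crust Δ = 63.4 km − 42 km = 21.4 km, split between elevation h and root r with h + r = Δ.
Airy balance ρ_c h = (ρ_m − ρ_c) r gives r = h ρ_c/(ρ_m − ρ_c), so h (1 + ρ_c/(ρ_m − ρ_c)) = Δ, i.e. h = Δ (ρ_m − ρ_c)/ρ_m.
h = 21.4 km × 0.65/3.31 = 4.2 km.

4.2 km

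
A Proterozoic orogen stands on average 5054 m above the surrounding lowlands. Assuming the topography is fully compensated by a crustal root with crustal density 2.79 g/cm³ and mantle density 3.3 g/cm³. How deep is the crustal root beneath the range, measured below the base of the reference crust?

27600 m

In Airy isostatic equilibrium: the weight of the topography is balanced by the buoyancy of the root, ρ_c h = (ρ_m − ρ_c) r.
r = h · ρ_c / (ρ_m − ρ_c) = 5054 m × 2.79 / (3.3 − 2.79) = 27600 m.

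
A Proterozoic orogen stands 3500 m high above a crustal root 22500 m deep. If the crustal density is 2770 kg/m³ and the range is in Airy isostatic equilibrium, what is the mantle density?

3200 kg/m³

Airy balance: ρ_c h = (ρ_m − ρ_c) r → ρ_m = ρ_c (1 + h/r).
ρ_m = 2770 × (1 + 3500 m/22500 m) = 3200 kg/m³.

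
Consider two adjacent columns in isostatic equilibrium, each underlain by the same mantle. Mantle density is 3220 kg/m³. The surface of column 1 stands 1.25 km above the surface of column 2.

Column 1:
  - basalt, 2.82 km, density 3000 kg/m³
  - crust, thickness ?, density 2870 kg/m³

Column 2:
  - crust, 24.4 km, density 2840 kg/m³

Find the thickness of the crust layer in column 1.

Take the compensation level at the base of the deeper column (depth z_c below the surface of column 1) and equate Σ ρ_i t_i down to z_c; mantle fills any gap and the z_c terms cancel.
Column 1: 2.82×3000 + x×2870 + (z_c − 2.82 − x)×3220
Column 2: 1.25×0 + 24.4×2840 + (z_c − 1.25 − 24.4)×3220
The z_c×3220 term appears on both sides and cancels. Collect the known terms of each column as K = Σ(ρt)_known − 3220 × (depth of known layers): K_1 = 8460 − 3220×2.82 = −620.4; K_2 = 69296 − 3220×(1.25 + 24.4) = −13297.
Balance: K_1 − x×(3220 − 2870) = K_2, so x = (K_1 − K_2)/(3220 − 2870) = 12676.6/350 = 36.2 km.

36.2 km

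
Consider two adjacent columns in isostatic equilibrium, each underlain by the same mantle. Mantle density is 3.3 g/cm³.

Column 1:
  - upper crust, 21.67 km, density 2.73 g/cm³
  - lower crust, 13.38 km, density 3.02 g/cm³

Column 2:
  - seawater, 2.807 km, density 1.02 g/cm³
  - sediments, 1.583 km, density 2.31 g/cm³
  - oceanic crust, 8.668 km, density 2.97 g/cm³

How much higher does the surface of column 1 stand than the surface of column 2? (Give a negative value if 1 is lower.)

For any compensation level in the mantle, the mantle terms cancel and isostasy reduces to e = (Σt_1 − Σt_2) − (Σ(ρt)_1 − Σ(ρt)_2) / ρ_m.
Σt_1 = 35.05 km; Σt_2 = 13.058 km; Σ(ρt)_1 = 99.5667; Σ(ρt)_2 = 32.26383 (in km·g/cm³).
e = (35.05 − 13.058) − (99.5667 − 32.26383) / 3.3 = 1.6 km.

1.6 km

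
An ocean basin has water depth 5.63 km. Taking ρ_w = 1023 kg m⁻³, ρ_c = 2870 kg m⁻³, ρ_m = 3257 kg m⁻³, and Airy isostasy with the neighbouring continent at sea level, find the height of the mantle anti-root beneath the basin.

26.9 km

Isostatic balance requires: replacing crust with seawater at the top is compensated by replacing crust with mantle at the base: d (ρ_c − ρ_w) = a (ρ_m − ρ_c).
a = d (ρ_c − ρ_w)/(ρ_m − ρ_c) = 5.63 km × 1847/387 = 26.9 km.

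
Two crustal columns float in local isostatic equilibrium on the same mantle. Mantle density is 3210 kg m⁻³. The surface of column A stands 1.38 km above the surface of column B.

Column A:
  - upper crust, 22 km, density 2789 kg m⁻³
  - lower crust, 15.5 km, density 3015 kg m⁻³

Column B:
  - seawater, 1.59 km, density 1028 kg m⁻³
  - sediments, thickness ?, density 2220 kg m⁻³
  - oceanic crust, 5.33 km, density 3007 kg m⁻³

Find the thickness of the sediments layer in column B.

3.34 km

Take the compensation level at the base of the deeper column (depth z_c below the surface of column A) and equate Σ ρ_i t_i down to z_c; mantle fills any gap and the z_c terms cancel.
Column A: 22×2789 + 15.5×3015 + (z_c − 37.5)×3210
Column B: 1.38×0 + 1.59×1028 + x×2220 + 5.33×3007 + (z_c − 1.38 − 6.92 − x)×3210
The z_c×3210 term appears on both sides and cancels. Collect the known terms of each column as K = Σ(ρt)_known − 3210 × (depth of known layers): K_A = 108090.5 − 3210×37.5 = −12284.5; K_B = 17661.83 − 3210×(1.38 + 6.92) = −8981.17.
Balance: K_A = K_B − x×(3210 − 2220), so x = (K_B − K_A)/(3210 − 2220) = 3303.33/990 = 3.34 km.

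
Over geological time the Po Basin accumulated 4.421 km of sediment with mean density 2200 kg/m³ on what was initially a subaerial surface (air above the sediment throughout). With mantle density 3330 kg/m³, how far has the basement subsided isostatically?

Subaerial load: s = t ρ_sed / ρ_m = 4.421 km × 2200/3330 = 2.92 km.

2.92 km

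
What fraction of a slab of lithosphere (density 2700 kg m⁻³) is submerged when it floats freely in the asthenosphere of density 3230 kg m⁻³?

Submerged fraction = ρ_obj/ρ_fluid = 2700/3230 = 83.6%.

83.6%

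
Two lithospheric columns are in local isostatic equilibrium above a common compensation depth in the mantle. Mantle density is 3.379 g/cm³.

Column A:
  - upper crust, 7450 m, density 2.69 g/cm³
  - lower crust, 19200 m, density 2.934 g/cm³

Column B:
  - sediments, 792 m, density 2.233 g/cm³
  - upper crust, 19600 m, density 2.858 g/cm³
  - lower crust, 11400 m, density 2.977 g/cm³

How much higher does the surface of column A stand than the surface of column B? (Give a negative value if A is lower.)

For any compensation level in the mantle, the mantle terms cancel and isostasy reduces to e = (Σt_A − Σt_B) − (Σ(ρt)_A − Σ(ρt)_B) / ρ_m.
Σt_A = 26650 m; Σt_B = 31792 m; Σ(ρt)_A = 76373.3; Σ(ρt)_B = 91723.136 (in m·g/cm³).
e = (26650 − 31792) − (76373.3 − 91723.136) / 3.379 = −599 m.

−599 m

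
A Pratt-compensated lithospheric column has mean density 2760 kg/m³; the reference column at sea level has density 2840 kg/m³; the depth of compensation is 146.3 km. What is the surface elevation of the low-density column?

4.24 km

ρ_ref D = ρ (D + h) → h = D (ρ_ref − ρ)/ρ.
h = 146.3 km × (2840 − 2760)/2760 = 4.24 km.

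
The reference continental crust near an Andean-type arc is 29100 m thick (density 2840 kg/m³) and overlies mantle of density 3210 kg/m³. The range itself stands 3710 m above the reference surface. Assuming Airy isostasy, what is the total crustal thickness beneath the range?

61300 m

Root depth r = h ρ_c / (ρ_m − ρ_c) = 3710 m × 2840 / 370 = 28480 m.
Total thickness = T + h + r = 29100 m + 3710 m + 28480 m = 61300 m.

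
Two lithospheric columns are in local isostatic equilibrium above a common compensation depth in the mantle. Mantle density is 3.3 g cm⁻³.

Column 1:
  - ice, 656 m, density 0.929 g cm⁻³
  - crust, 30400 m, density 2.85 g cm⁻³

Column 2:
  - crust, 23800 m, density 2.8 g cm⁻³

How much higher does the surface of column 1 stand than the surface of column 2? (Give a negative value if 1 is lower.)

1010 m

For any compensation level in the mantle, the mantle terms cancel and isostasy reduces to e = (Σt_1 − Σt_2) − (Σ(ρt)_1 − Σ(ρt)_2) / ρ_m.
Σt_1 = 31056 m; Σt_2 = 23800 m; Σ(ρt)_1 = 87249.424; Σ(ρt)_2 = 66640 (in m·g cm⁻³).
e = (31056 − 23800) − (87249.424 − 66640) / 3.3 = 1010 m.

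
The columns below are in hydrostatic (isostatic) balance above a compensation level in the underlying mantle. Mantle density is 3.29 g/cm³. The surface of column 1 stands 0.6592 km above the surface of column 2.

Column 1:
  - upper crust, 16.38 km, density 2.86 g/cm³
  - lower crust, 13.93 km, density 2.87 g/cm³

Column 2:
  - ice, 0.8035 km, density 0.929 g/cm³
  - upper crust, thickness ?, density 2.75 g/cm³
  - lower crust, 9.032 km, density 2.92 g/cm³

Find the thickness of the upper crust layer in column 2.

10.2 km

Take the compensation level at the base of the deeper column (depth z_c below the surface of column 1) and equate Σ ρ_i t_i down to z_c; mantle fills any gap and the z_c terms cancel.
Column 1: 16.38×2.86 + 13.93×2.87 + (z_c − 30.31)×3.29
Column 2: 0.6592×0 + 0.8035×0.929 + x×2.75 + 9.032×2.92 + (z_c − 0.6592 − 9.8355 − x)×3.29
The z_c×3.29 term appears on both sides and cancels. Collect the known terms of each column as K = Σ(ρt)_known − 3.29 × (depth of known layers): K_1 = 86.8259 − 3.29×30.31 = −12.894; K_2 = 27.1198915 − 3.29×(0.6592 + 9.8355) = −7.4076715.
Balance: K_1 = K_2 − x×(3.29 − 2.75), so x = (K_2 − K_1)/(3.29 − 2.75) = 5.48633/0.54 = 10.2 km.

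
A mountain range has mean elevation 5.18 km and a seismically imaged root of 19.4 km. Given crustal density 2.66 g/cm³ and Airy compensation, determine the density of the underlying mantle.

Airy balance: ρ_c h = (ρ_m − ρ_c) r → ρ_m = ρ_c (1 + h/r).
ρ_m = 2.66 × (1 + 5.18 km/19.4 km) = 3.37 g/cm³.

3.37 g/cm³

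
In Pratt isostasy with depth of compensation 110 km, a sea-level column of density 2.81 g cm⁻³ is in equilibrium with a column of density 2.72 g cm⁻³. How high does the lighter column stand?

ρ_ref D = ρ (D + h) → h = D (ρ_ref − ρ)/ρ.
h = 110 km × (2.81 − 2.72)/2.72 = 3.64 km.

3.64 km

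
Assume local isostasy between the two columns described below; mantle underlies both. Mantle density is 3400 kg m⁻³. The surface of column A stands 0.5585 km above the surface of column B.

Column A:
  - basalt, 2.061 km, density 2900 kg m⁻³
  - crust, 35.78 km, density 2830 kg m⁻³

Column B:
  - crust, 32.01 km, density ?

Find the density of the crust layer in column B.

Take the compensation level at the base of the deeper column (depth z_c below the surface of column A) and equate Σ ρ_i t_i down to z_c; mantle fills any gap and the z_c terms cancel.
Column A: 2.061×2900 + 35.78×2830 + (z_c − 37.841)×3400
Column B: 0.5585×0 + 32.01×ρ + (z_c − 0.5585 − 32.01)×3400
The z_c×3400 term appears on both sides and cancels. Collect the known terms of each column as K = Σ(ρt)_known − 3400 × (depth of known layers): K_A = 107234.3 − 3400×37.841 = −21425.1; K_B = 0 − 3400×(0.5585 + 32.01) = −110732.9.
Balance: K_A = K_B + 32.01×ρ, so ρ = (K_A − K_B)/32.01 = 89307.8/32.01 = 2790 kg m⁻³.

2790 kg m⁻³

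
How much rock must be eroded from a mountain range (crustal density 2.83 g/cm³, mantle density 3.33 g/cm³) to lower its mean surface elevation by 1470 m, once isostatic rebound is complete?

Net drop Δ = e − u = e − e ρ_c/ρ_m = e (ρ_m − ρ_c)/ρ_m.
e = Δ ρ_m/(ρ_m − ρ_c) = 1470 m × 3.33/0.5 = 9790 m.

9790 m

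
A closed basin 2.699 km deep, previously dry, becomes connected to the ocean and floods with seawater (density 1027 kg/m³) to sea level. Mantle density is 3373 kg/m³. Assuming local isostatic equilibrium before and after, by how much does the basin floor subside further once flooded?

1.18 km

After flooding the water column is d + s deep. Its weight must equal the weight of mantle displaced by the extra subsidence s: (d + s) ρ_w = s ρ_m.
s = d ρ_w / (ρ_m − ρ_w) = 2.699 km × 1027/(3373 − 1027) = 1.18 km.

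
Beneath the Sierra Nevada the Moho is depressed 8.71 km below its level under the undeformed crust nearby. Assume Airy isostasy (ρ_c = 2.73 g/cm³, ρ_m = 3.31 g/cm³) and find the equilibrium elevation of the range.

By Archimedes' principle applied to the lithosphere: ρ_c h = (ρ_m − ρ_c) r.
h = r (ρ_m − ρ_c) / ρ_c = 8.71 km × (3.31 − 2.73) / 2.73 = 1.85 km.

1.85 km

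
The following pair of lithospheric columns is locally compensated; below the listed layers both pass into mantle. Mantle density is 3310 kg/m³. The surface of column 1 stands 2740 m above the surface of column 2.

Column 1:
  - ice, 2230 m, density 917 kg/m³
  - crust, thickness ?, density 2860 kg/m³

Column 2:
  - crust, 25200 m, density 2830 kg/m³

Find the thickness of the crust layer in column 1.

35200 m

Take the compensation level at the base of the deeper column (depth z_c below the surface of column 1) and equate Σ ρ_i t_i down to z_c; mantle fills any gap and the z_c terms cancel.
Column 1: 2230×917 + x×2860 + (z_c − 2230 − x)×3310
Column 2: 2740×0 + 25200×2830 + (z_c − 2740 − 25200)×3310
The z_c×3310 term appears on both sides and cancels. Collect the known terms of each column as K = Σ(ρt)_known − 3310 × (depth of known layers): K_1 = 2044910 − 3310×2230 = −5336390; K_2 = 71316000 − 3310×(2740 + 25200) = −21165400.
Balance: K_1 − x×(3310 − 2860) = K_2, so x = (K_1 − K_2)/(3310 − 2860) = 15829000/450 = 35200 m.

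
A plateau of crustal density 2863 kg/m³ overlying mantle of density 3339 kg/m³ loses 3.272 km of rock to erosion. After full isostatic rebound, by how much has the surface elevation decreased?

Rebound u = e ρ_c/ρ_m = 3.272 km × 2863/3339 = 2.806 km.
Net surface drop = e − u = 3.272 km − 2.806 km = e (ρ_m − ρ_c)/ρ_m = 0.466 km.

0.466 km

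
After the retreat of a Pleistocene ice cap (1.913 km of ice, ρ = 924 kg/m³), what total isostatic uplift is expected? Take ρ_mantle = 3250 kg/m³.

0.544 km

Removing the load lets mantle flow back in; uplift u satisfies ρ_ice t = ρ_m u.
u = t ρ_ice/ρ_m = 1.913 km × 924/3250 = 0.544 km.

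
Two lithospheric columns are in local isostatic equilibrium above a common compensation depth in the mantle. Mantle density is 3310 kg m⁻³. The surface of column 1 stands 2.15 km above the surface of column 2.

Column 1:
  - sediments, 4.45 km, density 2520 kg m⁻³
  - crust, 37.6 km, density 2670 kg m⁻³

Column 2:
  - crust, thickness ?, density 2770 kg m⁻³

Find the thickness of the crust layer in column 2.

37.9 km

Take the compensation level at the base of the deeper column (depth z_c below the surface of column 1) and equate Σ ρ_i t_i down to z_c; mantle fills any gap and the z_c terms cancel.
Column 1: 4.45×2520 + 37.6×2670 + (z_c − 42.05)×3310
Column 2: 2.15×0 + x×2770 + (z_c − 2.15 − 0 − x)×3310
The z_c×3310 term appears on both sides and cancels. Collect the known terms of each column as K = Σ(ρt)_known − 3310 × (depth of known layers): K_1 = 111606 − 3310×42.05 = −27579.5; K_2 = 0 − 3310×(2.15 + 0) = −7116.5.
Balance: K_1 = K_2 − x×(3310 − 2770), so x = (K_2 − K_1)/(3310 − 2770) = 20463/540 = 37.9 km.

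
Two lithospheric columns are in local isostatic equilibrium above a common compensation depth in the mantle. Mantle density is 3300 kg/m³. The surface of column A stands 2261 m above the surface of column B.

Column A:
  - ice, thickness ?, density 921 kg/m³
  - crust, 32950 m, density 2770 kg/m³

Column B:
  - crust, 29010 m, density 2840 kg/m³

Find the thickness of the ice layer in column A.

Take the compensation level at the base of the deeper column (depth z_c below the surface of column A) and equate Σ ρ_i t_i down to z_c; mantle fills any gap and the z_c terms cancel.
Column A: x×921 + 32950×2770 + (z_c − 32950 − x)×3300
Column B: 2261×0 + 29010×2840 + (z_c − 2261 − 29010)×3300
The z_c×3300 term appears on both sides and cancels. Collect the known terms of each column as K = Σ(ρt)_known − 3300 × (depth of known layers): K_A = 91271500 − 3300×32950 = −17463500; K_B = 82388400 − 3300×(2261 + 29010) = −20805900.
Balance: K_A − x×(3300 − 921) = K_B, so x = (K_A − K_B)/(3300 − 921) = 3342400/2379 = 1400 m.

1400 m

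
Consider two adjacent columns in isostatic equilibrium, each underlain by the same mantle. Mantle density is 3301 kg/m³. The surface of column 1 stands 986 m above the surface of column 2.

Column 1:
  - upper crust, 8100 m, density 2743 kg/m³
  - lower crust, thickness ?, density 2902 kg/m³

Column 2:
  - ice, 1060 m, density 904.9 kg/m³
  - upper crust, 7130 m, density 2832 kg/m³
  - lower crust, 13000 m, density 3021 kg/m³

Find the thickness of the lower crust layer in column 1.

Take the compensation level at the base of the deeper column (depth z_c below the surface of column 1) and equate Σ ρ_i t_i down to z_c; mantle fills any gap and the z_c terms cancel.
Column 1: 8100×2743 + x×2902 + (z_c − 8100 − x)×3301
Column 2: 986×0 + 1060×904.9 + 7130×2832 + 13000×3021 + (z_c − 986 − 21190)×3301
The z_c×3301 term appears on both sides and cancels. Collect the known terms of each column as K = Σ(ρt)_known − 3301 × (depth of known layers): K_1 = 22218300 − 3301×8100 = −4519800; K_2 = 60424354 − 3301×(986 + 21190) = −12778622.
Balance: K_1 − x×(3301 − 2902) = K_2, so x = (K_1 − K_2)/(3301 − 2902) = 8258820/399 = 20700 m.

20700 m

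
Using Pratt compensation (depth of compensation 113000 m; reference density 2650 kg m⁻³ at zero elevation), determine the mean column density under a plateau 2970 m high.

Pratt balance: ρ_ref D = ρ (D + h).
ρ = ρ_ref D/(D + h) = 2650 × 113000 m/(113000 m + 2970 m) = 2580 kg m⁻³.

2580 kg m⁻³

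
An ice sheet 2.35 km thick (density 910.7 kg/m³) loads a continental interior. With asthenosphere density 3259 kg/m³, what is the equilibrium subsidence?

0.657 km

By Archimedes' principle applied to the lithosphere: the ice load ρ_ice t is balanced by mantle displaced below, ρ_m s.
s = t ρ_ice / ρ_m = 2.35 km × 910.7/3259 = 0.657 km.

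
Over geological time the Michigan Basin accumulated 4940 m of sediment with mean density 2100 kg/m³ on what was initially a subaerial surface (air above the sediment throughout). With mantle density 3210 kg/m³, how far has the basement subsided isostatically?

3230 m

Subaerial load: s = t ρ_sed / ρ_m = 4940 m × 2100/3210 = 3230 m.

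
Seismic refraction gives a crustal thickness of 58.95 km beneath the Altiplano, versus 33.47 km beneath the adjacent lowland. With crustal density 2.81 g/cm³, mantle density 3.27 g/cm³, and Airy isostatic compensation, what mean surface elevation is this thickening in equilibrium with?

Excess crust Δ = 58.95 km − 33.47 km = 25.48 km, split between elevation h and root r with h + r = Δ.
Airy balance ρ_c h = (ρ_m − ρ_c) r gives r = h ρ_c/(ρ_m − ρ_c), so h (1 + ρ_c/(ρ_m − ρ_c)) = Δ, i.e. h = Δ (ρ_m − ρ_c)/ρ_m.
h = 25.48 km × 0.46/3.27 = 3.58 km.

3.58 km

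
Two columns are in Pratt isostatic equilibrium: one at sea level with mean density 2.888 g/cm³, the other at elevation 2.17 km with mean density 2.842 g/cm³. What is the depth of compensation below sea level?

ρ_ref D = ρ (D + h) → D (ρ_ref − ρ) = ρ h.
D = ρ h/(ρ_ref − ρ) = 2.842 × 2.17 km/(2.888 − 2.842) = 134 km.

134 km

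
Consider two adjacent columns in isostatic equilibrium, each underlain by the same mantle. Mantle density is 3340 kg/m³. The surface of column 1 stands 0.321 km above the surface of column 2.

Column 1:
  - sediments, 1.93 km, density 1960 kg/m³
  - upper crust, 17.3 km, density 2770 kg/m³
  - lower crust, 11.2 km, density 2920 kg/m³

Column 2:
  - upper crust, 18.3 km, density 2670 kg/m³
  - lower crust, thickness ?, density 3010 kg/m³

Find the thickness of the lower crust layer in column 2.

11.8 km

Take the compensation level at the base of the deeper column (depth z_c below the surface of column 1) and equate Σ ρ_i t_i down to z_c; mantle fills any gap and the z_c terms cancel.
Column 1: 1.93×1960 + 17.3×2770 + 11.2×2920 + (z_c − 30.43)×3340
Column 2: 0.321×0 + 18.3×2670 + x×3010 + (z_c − 0.321 − 18.3 − x)×3340
The z_c×3340 term appears on both sides and cancels. Collect the known terms of each column as K = Σ(ρt)_known − 3340 × (depth of known layers): K_1 = 84407.8 − 3340×30.43 = −17228.4; K_2 = 48861 − 3340×(0.321 + 18.3) = −13333.14.
Balance: K_1 = K_2 − x×(3340 − 3010), so x = (K_2 − K_1)/(3340 − 3010) = 3895.26/330 = 11.8 km.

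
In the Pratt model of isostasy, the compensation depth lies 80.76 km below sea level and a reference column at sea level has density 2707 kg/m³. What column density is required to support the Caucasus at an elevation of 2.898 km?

2610 kg/m³

Pratt balance: ρ_ref D = ρ (D + h).
ρ = ρ_ref D/(D + h) = 2707 × 80.76 km/(80.76 km + 2.898 km) = 2610 kg/m³.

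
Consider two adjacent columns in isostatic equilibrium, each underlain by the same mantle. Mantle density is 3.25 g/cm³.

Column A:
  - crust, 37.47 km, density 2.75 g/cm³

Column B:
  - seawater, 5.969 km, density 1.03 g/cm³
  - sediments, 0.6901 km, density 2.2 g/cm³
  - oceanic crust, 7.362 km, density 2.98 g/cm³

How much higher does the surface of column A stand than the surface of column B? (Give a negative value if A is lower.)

For any compensation level in the mantle, the mantle terms cancel and isostasy reduces to e = (Σt_A − Σt_B) − (Σ(ρt)_A − Σ(ρt)_B) / ρ_m.
Σt_A = 37.47 km; Σt_B = 14.0211 km; Σ(ρt)_A = 103.0425; Σ(ρt)_B = 29.60505 (in km·g/cm³).
e = (37.47 − 14.0211) − (103.0425 − 29.60505) / 3.25 = 0.853 km.

0.853 km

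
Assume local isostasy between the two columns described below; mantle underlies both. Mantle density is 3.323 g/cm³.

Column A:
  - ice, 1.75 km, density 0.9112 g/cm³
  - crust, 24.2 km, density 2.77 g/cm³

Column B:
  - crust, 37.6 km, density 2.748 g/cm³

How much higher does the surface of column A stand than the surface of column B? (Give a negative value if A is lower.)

−1.21 km

For any compensation level in the mantle, the mantle terms cancel and isostasy reduces to e = (Σt_A − Σt_B) − (Σ(ρt)_A − Σ(ρt)_B) / ρ_m.
Σt_A = 25.95 km; Σt_B = 37.6 km; Σ(ρt)_A = 68.6286; Σ(ρt)_B = 103.3248 (in km·g/cm³).
e = (25.95 − 37.6) − (68.6286 − 103.3248) / 3.323 = −1.21 km.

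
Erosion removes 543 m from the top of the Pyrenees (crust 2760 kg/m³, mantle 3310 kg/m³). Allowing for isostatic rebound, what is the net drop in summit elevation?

90.2 m

Rebound u = e ρ_c/ρ_m = 543 m × 2760/3310 = 452.8 m.
Net surface drop = e − u = 543 m − 452.8 m = e (ρ_m − ρ_c)/ρ_m = 90.2 m.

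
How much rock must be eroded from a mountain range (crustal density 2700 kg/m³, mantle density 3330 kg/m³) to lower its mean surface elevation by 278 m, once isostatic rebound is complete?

1470 m

Net drop Δ = e − u = e − e ρ_c/ρ_m = e (ρ_m − ρ_c)/ρ_m.
e = Δ ρ_m/(ρ_m − ρ_c) = 278 m × 3330/630 = 1470 m.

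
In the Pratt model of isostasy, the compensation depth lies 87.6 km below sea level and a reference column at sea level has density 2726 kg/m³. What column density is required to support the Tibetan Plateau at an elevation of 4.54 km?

2590 kg/m³

Pratt balance: ρ_ref D = ρ (D + h).
ρ = ρ_ref D/(D + h) = 2726 × 87.6 km/(87.6 km + 4.54 km) = 2590 kg/m³.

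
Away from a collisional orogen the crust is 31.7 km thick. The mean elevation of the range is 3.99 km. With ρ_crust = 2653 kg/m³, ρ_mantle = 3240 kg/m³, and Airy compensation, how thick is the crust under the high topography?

53.7 km

Root depth r = h ρ_c / (ρ_m − ρ_c) = 3.99 km × 2653 / 587 = 18.03 km.
Total thickness = T + h + r = 31.7 km + 3.99 km + 18.03 km = 53.7 km.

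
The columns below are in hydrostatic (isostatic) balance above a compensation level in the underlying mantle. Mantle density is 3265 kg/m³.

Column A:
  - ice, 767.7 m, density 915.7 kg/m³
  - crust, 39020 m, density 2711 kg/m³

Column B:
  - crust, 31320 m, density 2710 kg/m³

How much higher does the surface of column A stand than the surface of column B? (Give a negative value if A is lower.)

1850 m

For any compensation level in the mantle, the mantle terms cancel and isostasy reduces to e = (Σt_A − Σt_B) − (Σ(ρt)_A − Σ(ρt)_B) / ρ_m.
Σt_A = 39787.7 m; Σt_B = 31320 m; Σ(ρt)_A = 106486203; Σ(ρt)_B = 84877200 (in m·kg/m³).
e = (39787.7 − 31320) − (106486203 − 84877200) / 3265 = 1850 m.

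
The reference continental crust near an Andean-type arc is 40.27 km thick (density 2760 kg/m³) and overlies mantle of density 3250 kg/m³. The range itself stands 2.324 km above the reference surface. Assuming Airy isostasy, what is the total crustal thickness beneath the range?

55.7 km

Root depth r = h ρ_c / (ρ_m − ρ_c) = 2.324 km × 2760 / 490 = 13.09 km.
Total thickness = T + h + r = 40.27 km + 2.324 km + 13.09 km = 55.7 km.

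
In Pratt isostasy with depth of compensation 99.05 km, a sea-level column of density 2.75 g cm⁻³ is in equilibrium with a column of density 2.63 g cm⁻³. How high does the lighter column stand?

ρ_ref D = ρ (D + h) → h = D (ρ_ref − ρ)/ρ.
h = 99.05 km × (2.75 − 2.63)/2.63 = 4.52 km.

4.52 km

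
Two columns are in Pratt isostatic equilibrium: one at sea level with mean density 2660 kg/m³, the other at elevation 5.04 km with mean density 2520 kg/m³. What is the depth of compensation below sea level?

ρ_ref D = ρ (D + h) → D (ρ_ref − ρ) = ρ h.
D = ρ h/(ρ_ref − ρ) = 2520 × 5.04 km/(2660 − 2520) = 90.7 km.

90.7 km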